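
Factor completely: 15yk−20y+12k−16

Group as (15yk−20y) + (12k−16) = 5y(3k−4) + 4(3k−4).
Both groups share the factor (3k−4).

(3k−4)(5y+4)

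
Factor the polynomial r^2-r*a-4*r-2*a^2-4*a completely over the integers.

(r-2*a-4)*(r+a)

Group: r*(r+a) + (-2*a-4)*(r+a); both groups contain (r+a).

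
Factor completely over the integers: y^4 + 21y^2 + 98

(y^2 + 14)(y^2 + 7)

Substitute u = y^2 to get a quadratic in u, then factor.
y^2 + 7 is irreducible over ℤ (always positive, so no real roots).
y^2 + 14 is irreducible over ℤ (always positive, so no real roots).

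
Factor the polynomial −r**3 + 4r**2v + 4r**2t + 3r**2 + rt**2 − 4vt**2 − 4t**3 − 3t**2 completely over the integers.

Group: r(−r**2 + 4rv + 3rt + 3r + 4vt + 4t**2 + 3t) − t(−r**2 + 4rv + 3rt + 3r + 4vt + 4t**2 + 3t); both groups contain (−r**2 + 4rv + 3rt + 3r + 4vt + 4t**2 + 3t), so (r − t) is a factor with cofactor −r**2 + 4rv + 3rt + 3r + 4vt + 4t**2 + 3t.
The cofactor groups again: −r**2 + 4rv + 3rt + 3r + 4vt + 4t**2 + 3t = −r(r − 4v − 4t − 3) − t(r − 4v − 4t − 3); both groups contain (r − 4v − 4t − 3), giving −(r + t)(r − 4v − 4t − 3).

−(r + t)(r − 4v − 4t − 3)(r − t)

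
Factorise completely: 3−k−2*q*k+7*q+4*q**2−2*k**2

Group: q*(4*q+2*k+3) + (−k+1)*(4*q+2*k+3); both groups contain (4*q+2*k+3).

(q−k+1)*(4*q+2*k+3)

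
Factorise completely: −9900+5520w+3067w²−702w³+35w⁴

(5w−6)(7w+15)(w−10)(w−11)

Testing divisors of the constant over divisors of the leading coefficient, w = 11 is a root, so (w−11) divides it; the quotient is 35w³−317w²−420w+900.
Then w = 6/5 is a root, so (5w−6) is a factor; dividing leaves 7w²−55w−150.
The remaining quadratic factors as (7w+15)(w−10).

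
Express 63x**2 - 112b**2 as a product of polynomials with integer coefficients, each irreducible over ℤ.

7(3x - 4b)(3x + 4b)

Every term has a factor of 7. Then 9x**2 - 16b**2 = (3x)² − (4b)².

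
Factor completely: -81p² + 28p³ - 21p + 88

(4p - 11)(7p - 8)(p + 1)

Testing divisors of the constant over divisors of the leading coefficient, p = -1 is a root, giving the factor (p + 1) and quotient 28p² - 109p + 88.
The remaining quadratic factors as (4p - 11)(7p - 8).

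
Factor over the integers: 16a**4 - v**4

(2a + v)(2a - v)(4a**2 + v**2)

Difference of squares twice: with A = 2a and B = v, A⁴ − B⁴ = (A² − B²)(A² + B²), and A² − B² factors again.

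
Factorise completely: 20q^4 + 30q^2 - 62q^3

Pull out the common factor 2q^2, then factor the remaining trinomial.

2q^2(2q - 5)(5q - 3)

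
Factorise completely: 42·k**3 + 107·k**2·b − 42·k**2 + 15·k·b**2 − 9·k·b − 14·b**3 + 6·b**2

(7·k − 2·b)·(3·k + 7·b − 3)·(2·k + b)

Group: 2·k·(21·k**2 + 43·k·b − 21·k − 14·b**2 + 6·b) + b·(21·k**2 + 43·k·b − 21·k − 14·b**2 + 6·b); both groups contain (21·k**2 + 43·k·b − 21·k − 14·b**2 + 6·b), so (2·k + b) is a factor with cofactor 21·k**2 + 43·k·b − 21·k − 14·b**2 + 6·b.
The cofactor groups again: 21·k**2 + 43·k·b − 21·k − 14·b**2 + 6·b = 7·k·(3·k + 7·b − 3) − 2·b·(3·k + 7·b − 3); both groups contain (3·k + 7·b − 3), giving (7·k − 2·b)·(3·k + 7·b − 3).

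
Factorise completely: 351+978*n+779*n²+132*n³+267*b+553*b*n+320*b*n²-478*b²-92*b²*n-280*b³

-(10*b-11*n-9)*(4*b+4*n+3)*(7*b+3*n+13)

Group: 7*b*(-40*b²+4*b*n+6*b+44*n²+69*n+27) + (3*n+13)*(-40*b²+4*b*n+6*b+44*n²+69*n+27); both groups contain (-40*b²+4*b*n+6*b+44*n²+69*n+27), so (7*b+3*n+13) is a factor with cofactor -40*b²+4*b*n+6*b+44*n²+69*n+27.
The cofactor groups again: -40*b²+4*b*n+6*b+44*n²+69*n+27 = -10*b*(4*b+4*n+3) + (11*n+9)*(4*b+4*n+3); both groups contain (4*b+4*n+3), giving -(10*b-11*n-9)*(4*b+4*n+3).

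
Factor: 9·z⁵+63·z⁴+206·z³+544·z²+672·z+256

By the rational root theorem, z = −2/3 is a root, so (3·z+2) is a factor; dividing leaves 3·z⁴+19·z³+56·z²+144·z+128.
Next, z = −4 is a root, so (z+4) is a factor; dividing leaves 3·z³+7·z²+28·z+32.
Next, z = −4/3 is a root, so (3·z+4) divides it; the quotient is z²+z+8.
The quadratic z²+z+8 has discriminant −31 < 0 and is irreducible over ℤ.

(3·z+2)·(3·z+4)·(z+4)·(z²+z+8)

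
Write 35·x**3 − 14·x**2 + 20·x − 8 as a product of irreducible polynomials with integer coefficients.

(5·x − 2)·(7·x**2 + 4)

Group as (35·x**3 + 20·x) + (−14·x**2 − 8) = 5·x·(7·x**2 + 4) − 2·(7·x**2 + 4).
Both groups share the factor (7·x**2 + 4).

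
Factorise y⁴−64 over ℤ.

(y²+8)·(y²−8)

Substitute u = y² to get a quadratic in u, then factor.
y²−8 is irreducible over ℤ (8 is not a perfect square).
y²+8 is irreducible over ℤ (always positive, so no real roots).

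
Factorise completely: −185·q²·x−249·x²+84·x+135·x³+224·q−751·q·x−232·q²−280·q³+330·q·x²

Group: 5·q·(−56·q²−93·q·x+32·q−27·x²+12·x) + (−5·x+7)·(−56·q²−93·q·x+32·q−27·x²+12·x); both groups contain (−56·q²−93·q·x+32·q−27·x²+12·x), so (5·q−5·x+7) is a factor with cofactor −56·q²−93·q·x+32·q−27·x²+12·x.
The cofactor groups again: −56·q²−93·q·x+32·q−27·x²+12·x = −8·q·(7·q+9·x−4) − 3·x·(7·q+9·x−4); both groups contain (7·q+9·x−4), giving −(8·q+3·x)·(7·q+9·x−4).

−(5·q−5·x+7)·(7·q+9·x−4)·(8·q+3·x)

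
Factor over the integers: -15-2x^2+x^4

(x^2+3)(x^2-5)

Substitute u = x^2 to get a quadratic in u, then factor.
x^2-5 is irreducible over ℤ (5 is not a perfect square).
x^2+3 is irreducible over ℤ (always positive, so no real roots).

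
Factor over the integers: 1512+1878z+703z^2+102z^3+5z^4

Among the possible rational roots, z = -4 is a root, giving the factor (z+4) and quotient 5z^3+82z^2+375z+378.
Next, z = -9 is a root, so (z+9) divides it; the quotient is 5z^2+37z+42.
The remaining quadratic factors as (z+6)(5z+7).

(5z+7)(z+4)(z+6)(z+9)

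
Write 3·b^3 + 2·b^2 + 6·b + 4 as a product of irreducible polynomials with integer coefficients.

Group as (3·b^3 + 6·b) + (2·b^2 + 4) = 3·b·(b^2 + 2) + 2·(b^2 + 2).
Both groups share the factor (b^2 + 2).

(3·b + 2)·(b^2 + 2)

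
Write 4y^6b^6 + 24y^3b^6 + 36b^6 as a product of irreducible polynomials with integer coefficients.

4b^6(y^3 + 3)^2

Pull out the common factor 4b^6, leaving y^6 + 6y^3 + 9.
Recognize a perfect-square trinomial with the parts 3 and y^3.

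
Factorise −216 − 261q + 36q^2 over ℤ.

Pull out the common factor 9, then factor the remaining trinomial.

9(4q + 3)(q − 8)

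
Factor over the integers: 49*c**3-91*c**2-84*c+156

Group as (49*c**3-84*c) + (-91*c**2+156) = 7*c*(7*c**2-12) - 13*(7*c**2-12).
Both groups share the factor (7*c**2-12).

(7*c-13)*(7*c**2-12)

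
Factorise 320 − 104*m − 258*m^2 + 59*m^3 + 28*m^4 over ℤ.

(4*m + 5)*(7*m − 8)*(m + 4)*(m − 2)

Trying the rational-root candidates, m = 2 is a root, giving the factor (m − 2) and quotient 28*m^3 + 115*m^2 − 28*m − 160.
Then m = 8/7 is a root, so (7*m − 8) is a factor; dividing leaves 4*m^2 + 21*m + 20.
The remaining quadratic factors as (4*m + 5)(m + 4).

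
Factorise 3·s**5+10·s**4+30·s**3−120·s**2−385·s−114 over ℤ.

(3·s+1)·(s+2)·(s−3)·(s**2+4·s+19)

Testing divisors of the constant over divisors of the leading coefficient, s = −2 is a root, giving the factor (s+2) and quotient 3·s**4+4·s**3+22·s**2−164·s−57.
Next, s = 3 is a root, so (s−3) divides it; the quotient is 3·s**3+13·s**2+61·s+19.
Next, s = −1/3 is a root, so (3·s+1) divides it; the quotient is s**2+4·s+19.
The quadratic s**2+4·s+19 has discriminant −60 < 0 and is irreducible over ℤ.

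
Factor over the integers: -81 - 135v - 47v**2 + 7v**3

Trying the rational-root candidates, v = -9/7 is a root, so (7v + 9) is a factor; dividing leaves v**2 - 8v - 9.
The remaining quadratic factors as (v + 1)(v - 9).

(7v + 9)(v + 1)(v - 9)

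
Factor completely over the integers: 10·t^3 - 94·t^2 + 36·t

Pull out the common factor 2·t, then factor the remaining trinomial.

2·t·(5·t - 2)·(t - 9)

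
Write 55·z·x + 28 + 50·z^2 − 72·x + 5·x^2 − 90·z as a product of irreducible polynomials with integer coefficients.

(5·z + 5·x − 2)·(10·z + x − 14)

Group: 10·z·(5·z + 5·x − 2) + (x − 14)·(5·z + 5·x − 2); both groups contain (5·z + 5·x − 2).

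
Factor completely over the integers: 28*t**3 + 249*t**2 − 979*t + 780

(4*t − 5)*(7*t − 13)*(t + 12)

Testing divisors of the constant over divisors of the leading coefficient, t = −12 is a root, giving the factor (t + 12) and quotient 28*t**2 − 87*t + 65.
The remaining quadratic factors as (7*t − 13)(4*t − 5).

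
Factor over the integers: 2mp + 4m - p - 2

(2m - 1)(p + 2)

Group as (2mp + 4m) + (-p - 2) = 2m(p + 2) - (p + 2).
Both groups share the factor (p + 2).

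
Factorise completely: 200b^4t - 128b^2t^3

8b^2t(5b + 4t)(5b - 4t)

Pull out the common factor 8b^2t; 25b^2 - 16t^2 is a difference of squares.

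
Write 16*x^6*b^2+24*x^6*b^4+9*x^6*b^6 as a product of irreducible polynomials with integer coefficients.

Factor out x^6*b^2 first: what remains is 9*b^4+24*b^2+16.
Recognize a perfect-square trinomial with the parts 4 and 3*b^2.

b^2*x^6*(3*b^2+4)^2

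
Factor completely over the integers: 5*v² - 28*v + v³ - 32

Among the possible rational roots, v = 4 is a root, so (v - 4) is a factor; dividing leaves v² + 9*v + 8.
The remaining quadratic factors as (v + 8)(v + 1).

(v + 1)*(v + 8)*(v - 4)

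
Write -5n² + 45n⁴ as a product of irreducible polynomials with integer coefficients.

Pull out the common factor 5n²; 9n² - 1 is a difference of squares.

5n²(3n + 1)(3n - 1)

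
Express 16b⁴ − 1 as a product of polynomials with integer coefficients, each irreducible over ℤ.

(2b + 1)(2b − 1)(4b² + 1)

Write as (4b²)² − (1)², then factor 4b² − 1 once more.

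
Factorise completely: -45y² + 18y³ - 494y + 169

Testing divisors of the constant over divisors of the leading coefficient, y = 1/3 is a root, so (3y - 1) is a factor; dividing leaves 6y² - 13y - 169.
The remaining quadratic factors as (3y + 13)(2y - 13).

(2y - 13)(3y + 13)(3y - 1)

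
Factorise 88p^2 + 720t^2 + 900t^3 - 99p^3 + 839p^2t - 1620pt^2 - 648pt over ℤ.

Group: 11p(-9p^2 + 64pt + 8p - 60t^2 - 48t) - 15t(-9p^2 + 64pt + 8p - 60t^2 - 48t); both groups contain (-9p^2 + 64pt + 8p - 60t^2 - 48t), so (11p - 15t) is a factor with cofactor -9p^2 + 64pt + 8p - 60t^2 - 48t.
The cofactor groups again: -9p^2 + 64pt + 8p - 60t^2 - 48t = -9p(p - 6t) + (10t + 8)(p - 6t); both groups contain (p - 6t), giving -(9p - 10t - 8)(p - 6t).

-(11p - 15t)(9p - 10t - 8)(p - 6t)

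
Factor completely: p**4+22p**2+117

Substitute u = p**2 to get a quadratic in u, then factor.
p**2+9 is irreducible over ℤ (sum of squares).
p**2+13 is irreducible over ℤ (always positive, so no real roots).

(p**2+13)(p**2+9)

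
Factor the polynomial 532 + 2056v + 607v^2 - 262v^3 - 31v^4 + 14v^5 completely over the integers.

(2v + 7)(7v + 2)(v + 2)(v^2 - 8v + 19)

Trying the rational-root candidates, v = -2 is a root, so (v + 2) divides it; the quotient is 14v^4 - 59v^3 - 144v^2 + 895v + 266.
Next, v = -2/7 is a root, giving the factor (7v + 2) and quotient 2v^3 - 9v^2 - 18v + 133.
Continuing, v = -7/2 is a root, giving the factor (2v + 7) and quotient v^2 - 8v + 19.
The quadratic v^2 - 8v + 19 has discriminant -12 < 0 and is irreducible over ℤ.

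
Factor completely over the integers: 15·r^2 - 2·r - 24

Need a pair with product 15·(-24) = -360 and sum -2: that's -20 and 18.
Split the middle term: 15·r^2 - 20·r + 18·r - 24 = 5·r·(3·r - 4) + 6·(3·r - 4).

(3·r - 4)·(5·r + 6)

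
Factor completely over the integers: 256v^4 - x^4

(4v + x)(4v - x)(16v^2 + x^2)

(4v)⁴ − (x)⁴ = ((4v)² − (x)²)((4v)² + (x)²); the first factor splits again, the second (16v^2 + x^2) is irreducible.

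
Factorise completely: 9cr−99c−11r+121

Group as (9cr−99c) + (−11r+121) = 9c(r−11) − 11(r−11).
Both groups share the factor (r−11).

(9c−11)(r−11)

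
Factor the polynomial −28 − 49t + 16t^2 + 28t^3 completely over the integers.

Group as (28t^3 − 49t) + (16t^2 − 28) = 7t(4t^2 − 7) + 4(4t^2 − 7).
Both groups share the factor (4t^2 − 7).

(7t + 4)(4t^2 − 7)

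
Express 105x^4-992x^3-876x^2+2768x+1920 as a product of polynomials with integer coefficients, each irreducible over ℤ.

(3x+2)(5x+8)(7x-12)(x-10)

Trying the rational-root candidates, x = -2/3 is a root, so (3x+2) is a factor; dividing leaves 35x^3-354x^2-56x+960.
Continuing, x = 10 is a root, so (x-10) divides it; the quotient is 35x^2-4x-96.
The remaining quadratic factors as (7x-12)(5x+8).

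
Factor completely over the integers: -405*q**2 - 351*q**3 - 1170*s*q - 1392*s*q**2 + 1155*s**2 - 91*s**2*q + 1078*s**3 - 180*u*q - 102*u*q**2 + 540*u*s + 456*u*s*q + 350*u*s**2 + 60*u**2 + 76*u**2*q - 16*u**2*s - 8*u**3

-(2*u - 14*s - 13*q - 15)*(2*u + 7*s - 9*q)*(2*u + 11*s + 3*q)

Group: 2*u*(-4*u**2 + 14*u*s + 44*u*q + 30*u + 98*s**2 - 35*s*q + 105*s - 117*q**2 - 135*q) + (11*s + 3*q)*(-4*u**2 + 14*u*s + 44*u*q + 30*u + 98*s**2 - 35*s*q + 105*s - 117*q**2 - 135*q); both groups contain (-4*u**2 + 14*u*s + 44*u*q + 30*u + 98*s**2 - 35*s*q + 105*s - 117*q**2 - 135*q), so (2*u + 11*s + 3*q) is a factor with cofactor -4*u**2 + 14*u*s + 44*u*q + 30*u + 98*s**2 - 35*s*q + 105*s - 117*q**2 - 135*q.
The cofactor groups again: -4*u**2 + 14*u*s + 44*u*q + 30*u + 98*s**2 - 35*s*q + 105*s - 117*q**2 - 135*q = -2*u*(2*u - 14*s - 13*q - 15) + (-7*s + 9*q)*(2*u - 14*s - 13*q - 15); both groups contain (2*u - 14*s - 13*q - 15), giving -(2*u + 7*s - 9*q)*(2*u - 14*s - 13*q - 15).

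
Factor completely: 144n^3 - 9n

9n(4n + 1)(4n - 1)

Every term has a factor of 9n. Then 16n^2 - 1 = (4n)² − (1)².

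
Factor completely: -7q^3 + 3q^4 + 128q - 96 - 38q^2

(3q - 4)(q + 4)(q - 2)(q - 3)

Trying the rational-root candidates, q = -4 is a root, so (q + 4) is a factor; dividing leaves 3q^3 - 19q^2 + 38q - 24.
Continuing, q = 3 is a root, so (q - 3) is a factor; dividing leaves 3q^2 - 10q + 8.
The remaining quadratic factors as (3q - 4)(q - 2).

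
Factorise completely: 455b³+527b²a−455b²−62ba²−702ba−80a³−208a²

(13b−5a−13)(5b+2a)(7b+8a)

Group: 7b(65b²+ba−65b−10a²−26a) + 8a(65b²+ba−65b−10a²−26a); both groups contain (65b²+ba−65b−10a²−26a), so (7b+8a) is a factor with cofactor 65b²+ba−65b−10a²−26a.
The cofactor groups again: 65b²+ba−65b−10a²−26a = 5b(13b−5a−13) + 2a(13b−5a−13); both groups contain (13b−5a−13), giving (5b+2a)(13b−5a−13).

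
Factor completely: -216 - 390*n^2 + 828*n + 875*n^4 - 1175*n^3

Testing divisors of the constant over divisors of the leading coefficient, n = -6/7 is a root, giving the factor (7*n + 6) and quotient 125*n^3 - 275*n^2 + 180*n - 36.
Then n = 6/5 is a root, so (5*n - 6) divides it; the quotient is 25*n^2 - 25*n + 6.
The remaining quadratic factors as (5*n - 3)(5*n - 2).

(5*n - 2)*(5*n - 3)*(5*n - 6)*(7*n + 6)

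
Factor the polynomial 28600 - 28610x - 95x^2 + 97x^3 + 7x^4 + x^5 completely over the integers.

(x + 13)(x - 1)(x - 10)(x^2 + 5x + 220)

Testing divisors of the constant over divisors of the leading coefficient, x = 1 is a root, giving the factor (x - 1) and quotient x^4 + 8x^3 + 105x^2 + 10x - 28600.
Continuing, x = 10 is a root, so (x - 10) divides it; the quotient is x^3 + 18x^2 + 285x + 2860.
Then x = -13 is a root, giving the factor (x + 13) and quotient x^2 + 5x + 220.
The quadratic x^2 + 5x + 220 has discriminant -855 < 0 and is irreducible over ℤ.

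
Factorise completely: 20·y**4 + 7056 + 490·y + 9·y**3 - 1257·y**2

Trying the rational-root candidates, y = 7 is a root, so (y - 7) is a factor; dividing leaves 20·y**3 + 149·y**2 - 214·y - 1008.
Then y = 14/5 is a root, giving the factor (5·y - 14) and quotient 4·y**2 + 41·y + 72.
The remaining quadratic factors as (4·y + 9)(y + 8).

(4·y + 9)·(5·y - 14)·(y + 8)·(y - 7)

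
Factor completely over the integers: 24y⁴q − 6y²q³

6qy²(2y − q)(2y + q)

Factor out 6y²q, leaving 4y² − q², which is a difference of two squares.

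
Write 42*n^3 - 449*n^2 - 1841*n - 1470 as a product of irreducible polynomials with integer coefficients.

(6*n + 7)*(7*n + 15)*(n - 14)

Among the possible rational roots, n = -15/7 is a root, so (7*n + 15) is a factor; dividing leaves 6*n^2 - 77*n - 98.
The remaining quadratic factors as (n - 14)(6*n + 7).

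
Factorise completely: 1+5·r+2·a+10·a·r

(2·a+1)·(5·r+1)

Group as (10·a·r+2·a) + (5·r+1) = 2·a·(5·r+1) + (5·r+1).
Both groups share the factor (5·r+1).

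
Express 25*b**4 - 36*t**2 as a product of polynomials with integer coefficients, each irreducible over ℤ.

Recognize a difference of squares with the parts 5*b**2 and 6*t.

(5*b**2 + 6*t)*(5*b**2 - 6*t)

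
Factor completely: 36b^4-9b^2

Factor out 9b^2 first: what remains is 4b^2-1.
Recognize a difference of squares with the parts 2b and 1.

9b^2(2b+1)(2b-1)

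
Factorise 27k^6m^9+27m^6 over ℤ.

27m^6(k^2m+1)(k^4m^2−k^2m+1)

Pull out the common factor 27m^6, leaving k^6m^3+1.
Recognize a sum of cubes with the parts k^2m and 1.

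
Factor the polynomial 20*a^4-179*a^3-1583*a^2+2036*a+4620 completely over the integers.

(4*a+5)*(5*a-11)*(a+6)*(a-14)

Trying the rational-root candidates, a = 14 is a root, so (a-14) divides it; the quotient is 20*a^3+101*a^2-169*a-330.
Next, a = -6 is a root, so (a+6) divides it; the quotient is 20*a^2-19*a-55.
The remaining quadratic factors as (5*a-11)(4*a+5).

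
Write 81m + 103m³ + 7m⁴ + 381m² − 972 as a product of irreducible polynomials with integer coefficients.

Among the possible rational roots, m = −9 is a root, giving the factor (m + 9) and quotient 7m³ + 40m² + 21m − 108.
Then m = 9/7 is a root, so (7m − 9) divides it; the quotient is m² + 7m + 12.
The remaining quadratic factors as (m + 3)(m + 4).

(7m − 9)(m + 3)(m + 4)(m + 9)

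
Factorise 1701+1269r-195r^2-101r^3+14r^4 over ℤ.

Among the possible rational roots, r = -3 is a root, so (r+3) divides it; the quotient is 14r^3-143r^2+234r+567.
Next, r = -9/7 is a root, giving the factor (7r+9) and quotient 2r^2-23r+63.
The remaining quadratic factors as (2r-9)(r-7).

(2r-9)(7r+9)(r+3)(r-7)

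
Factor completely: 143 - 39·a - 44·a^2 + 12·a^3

(3·a - 11)·(4·a^2 - 13)

Group as (12·a^3 - 39·a) + (-44·a^2 + 143) = 3·a·(4·a^2 - 13) - 11·(4·a^2 - 13).
Both groups share the factor (4·a^2 - 13).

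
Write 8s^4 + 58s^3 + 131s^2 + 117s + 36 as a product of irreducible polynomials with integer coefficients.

Testing divisors of the constant over divisors of the leading coefficient, s = -1 is a root, so (s + 1) is a factor; dividing leaves 8s^3 + 50s^2 + 81s + 36.
Then s = -3/4 is a root, giving the factor (4s + 3) and quotient 2s^2 + 11s + 12.
The remaining quadratic factors as (s + 4)(2s + 3).

(2s + 3)(4s + 3)(s + 1)(s + 4)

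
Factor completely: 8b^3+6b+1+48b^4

(2b+1)(6b+1)(4b^2-2b+1)

Group as (48b^4+6b) + (8b^3+1) = 6b(8b^3+1) + (8b^3+1).
Both groups share the factor (8b^3+1).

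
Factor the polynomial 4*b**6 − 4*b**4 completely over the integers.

4*b**4*(b + 1)*(b − 1)

Pull out the common factor 4*b**4, leaving b**2 − 1.
Recognize a difference of squares with the parts b and 1.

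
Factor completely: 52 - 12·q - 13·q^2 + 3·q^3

Among the possible rational roots, q = 13/3 is a root, so (3·q - 13) is a factor; dividing leaves q^2 - 4.
The remaining quadratic factors as (q + 2)(q - 2).

(3·q - 13)·(q + 2)·(q - 2)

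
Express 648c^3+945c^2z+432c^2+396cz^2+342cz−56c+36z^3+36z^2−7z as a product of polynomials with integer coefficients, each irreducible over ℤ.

Group: 9c(72c^2+57cz+56c+6z^2+7z) + (6z−1)(72c^2+57cz+56c+6z^2+7z); both groups contain (72c^2+57cz+56c+6z^2+7z), so (9c+6z−1) is a factor with cofactor 72c^2+57cz+56c+6z^2+7z.
The cofactor groups again: 72c^2+57cz+56c+6z^2+7z = 9c(8c+z) + (6z+7)(8c+z); both groups contain (8c+z), giving (9c+6z+7)(8c+z).

(8c+z)(9c+6z+7)(9c+6z−1)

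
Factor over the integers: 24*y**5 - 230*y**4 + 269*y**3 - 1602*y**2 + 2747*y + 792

(4*y + 1)*(6*y - 11)*(y - 9)*(y**2 + y + 8)

By the rational root theorem, y = 9 is a root, giving the factor (y - 9) and quotient 24*y**4 - 14*y**3 + 143*y**2 - 315*y - 88.
Next, y = -1/4 is a root, so (4*y + 1) is a factor; dividing leaves 6*y**3 - 5*y**2 + 37*y - 88.
Next, y = 11/6 is a root, so (6*y - 11) is a factor; dividing leaves y**2 + y + 8.
The quadratic y**2 + y + 8 has discriminant -31 < 0 and is irreducible over ℤ.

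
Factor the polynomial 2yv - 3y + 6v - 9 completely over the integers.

(2v - 3)(y + 3)

Group as (2yv - 3y) + (6v - 9) = y(2v - 3) + 3(2v - 3).
Both groups share the factor (2v - 3).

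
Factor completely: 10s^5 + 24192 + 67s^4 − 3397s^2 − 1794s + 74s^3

By the rational root theorem, s = −3 is a root, giving the factor (s + 3) and quotient 10s^4 + 37s^3 − 37s^2 − 3286s + 8064.
Continuing, s = 9/2 is a root, giving the factor (2s − 9) and quotient 5s^3 + 41s^2 + 166s − 896.
Then s = 14/5 is a root, so (5s − 14) is a factor; dividing leaves s^2 + 11s + 64.
The quadratic s^2 + 11s + 64 has discriminant −135 < 0 and is irreducible over ℤ.

(2s − 9)(5s − 14)(s + 3)(s^2 + 11s + 64)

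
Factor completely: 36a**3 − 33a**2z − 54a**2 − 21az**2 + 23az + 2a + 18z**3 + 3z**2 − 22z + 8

(3a − 2z + 1)(3a − 3z − 4)(4a + 3z − 2)

Group: 4a(9a**2 − 15az − 9a + 6z**2 + 5z − 4) + (3z − 2)(9a**2 − 15az − 9a + 6z**2 + 5z − 4); both groups contain (9a**2 − 15az − 9a + 6z**2 + 5z − 4), so (4a + 3z − 2) is a factor with cofactor 9a**2 − 15az − 9a + 6z**2 + 5z − 4.
The cofactor groups again: 9a**2 − 15az − 9a + 6z**2 + 5z − 4 = 3a(3a − 2z + 1) + (−3z − 4)(3a − 2z + 1); both groups contain (3a − 2z + 1), giving (3a − 3z − 4)(3a − 2z + 1).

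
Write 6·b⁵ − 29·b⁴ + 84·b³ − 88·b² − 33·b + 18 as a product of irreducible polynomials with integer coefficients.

Among the possible rational roots, b = 2 is a root, so (b − 2) is a factor; dividing leaves 6·b⁴ − 17·b³ + 50·b² + 12·b − 9.
Then b = −1/2 is a root, giving the factor (2·b + 1) and quotient 3·b³ − 10·b² + 30·b − 9.
Continuing, b = 1/3 is a root, so (3·b − 1) divides it; the quotient is b² − 3·b + 9.
The quadratic b² − 3·b + 9 has discriminant −27 < 0 and is irreducible over ℤ.

(2·b + 1)·(3·b − 1)·(b − 2)·(b² − 3·b + 9)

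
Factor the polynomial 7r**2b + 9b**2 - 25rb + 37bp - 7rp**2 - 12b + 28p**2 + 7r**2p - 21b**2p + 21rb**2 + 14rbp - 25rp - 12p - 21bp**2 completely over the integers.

Group: b(7r**2 + 21rb - 7rp - 25r - 21bp + 9b + 28p - 12) + p(7r**2 + 21rb - 7rp - 25r - 21bp + 9b + 28p - 12); both groups contain (7r**2 + 21rb - 7rp - 25r - 21bp + 9b + 28p - 12), so (b + p) is a factor with cofactor 7r**2 + 21rb - 7rp - 25r - 21bp + 9b + 28p - 12.
The cofactor groups again: 7r**2 + 21rb - 7rp - 25r - 21bp + 9b + 28p - 12 = r(7r - 7p + 3) + (3b - 4)(7r - 7p + 3); both groups contain (7r - 7p + 3), giving (r + 3b - 4)(7r - 7p + 3).

(7r - 7p + 3)(r + 3b - 4)(b + p)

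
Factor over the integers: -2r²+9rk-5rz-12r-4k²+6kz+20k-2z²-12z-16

-(r-4k+2z+4)(2r-k+z+4)

Group: -r(2r-k+z+4) + (4k-2z-4)(2r-k+z+4); both groups contain (2r-k+z+4).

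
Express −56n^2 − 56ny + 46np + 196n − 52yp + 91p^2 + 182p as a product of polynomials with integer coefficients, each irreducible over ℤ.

−(14n + 13p)(4n + 4y − 7p − 14)

Group: −4n(14n + 13p) + (−4y + 7p + 14)(14n + 13p); both groups contain (14n + 13p).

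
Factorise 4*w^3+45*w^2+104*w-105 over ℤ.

Among the possible rational roots, w = 3/4 is a root, so (4*w-3) is a factor; dividing leaves w^2+12*w+35.
The remaining quadratic factors as (w+5)(w+7).

(4*w-3)*(w+5)*(w+7)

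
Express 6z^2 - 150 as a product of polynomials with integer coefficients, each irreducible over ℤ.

6(z + 5)(z - 5)

Factor out 6, leaving z^2 - 25, which is a difference of two squares.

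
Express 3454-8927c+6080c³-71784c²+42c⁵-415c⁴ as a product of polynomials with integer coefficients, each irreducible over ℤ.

By the rational root theorem, c = 11 is a root, so (c-11) is a factor; dividing leaves 42c⁴+47c³+6597c²+783c-314.
Continuing, c = -2/7 is a root, so (7c+2) divides it; the quotient is 6c³+5c²+941c-157.
Continuing, c = 1/6 is a root, so (6c-1) is a factor; dividing leaves c²+c+157.
The quadratic c²+c+157 has discriminant -627 < 0 and is irreducible over ℤ.

(6c-1)(7c+2)(c-11)(c²+c+157)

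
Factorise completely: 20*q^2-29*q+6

Need a pair with product 20·6 = 120 and sum -29: that's -24 and -5.
Split the middle term: 20*q^2-24*q - 5*q+6 = 4*q*(5*q-6) - (5*q-6).

(4*q-1)*(5*q-6)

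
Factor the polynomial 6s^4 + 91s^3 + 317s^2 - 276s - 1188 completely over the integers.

(6s - 11)(s + 2)(s + 6)(s + 9)

Trying the rational-root candidates, s = -2 is a root, so (s + 2) divides it; the quotient is 6s^3 + 79s^2 + 159s - 594.
Next, s = -6 is a root, so (s + 6) is a factor; dividing leaves 6s^2 + 43s - 99.
The remaining quadratic factors as (6s - 11)(s + 9).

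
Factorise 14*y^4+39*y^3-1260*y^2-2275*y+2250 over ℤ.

Among the possible rational roots, y = 9 is a root, giving the factor (y-9) and quotient 14*y^3+165*y^2+225*y-250.
Next, y = -5/2 is a root, giving the factor (2*y+5) and quotient 7*y^2+65*y-50.
The remaining quadratic factors as (7*y-5)(y+10).

(2*y+5)*(7*y-5)*(y+10)*(y-9)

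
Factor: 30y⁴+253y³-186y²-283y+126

(5y-2)(6y-7)(y+1)(y+9)

Trying the rational-root candidates, y = -1 is a root, so (y+1) divides it; the quotient is 30y³+223y²-409y+126.
Next, y = 2/5 is a root, so (5y-2) divides it; the quotient is 6y²+47y-63.
The remaining quadratic factors as (6y-7)(y+9).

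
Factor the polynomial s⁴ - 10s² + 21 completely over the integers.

Substitute u = s² to get a quadratic in u, then factor.
s² - 7 is irreducible over ℤ (7 is not a perfect square).
s² - 3 is irreducible over ℤ (3 is not a perfect square).

(s² - 3)(s² - 7)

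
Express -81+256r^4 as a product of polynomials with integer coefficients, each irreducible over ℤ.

(4r)⁴ − (3)⁴ = ((4r)² − (3)²)((4r)² + (3)²); the first factor splits again, the second (16r^2+9) is irreducible.

(4r+3)(4r-3)(16r^2+9)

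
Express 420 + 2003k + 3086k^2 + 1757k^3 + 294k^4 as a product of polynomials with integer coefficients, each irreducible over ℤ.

(2k + 7)(3k + 4)(7k + 3)(7k + 5)

Testing divisors of the constant over divisors of the leading coefficient, k = −5/7 is a root, so (7k + 5) is a factor; dividing leaves 42k^3 + 221k^2 + 283k + 84.
Next, k = −7/2 is a root, so (2k + 7) divides it; the quotient is 21k^2 + 37k + 12.
The remaining quadratic factors as (3k + 4)(7k + 3).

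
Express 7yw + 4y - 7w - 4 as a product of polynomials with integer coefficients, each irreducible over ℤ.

(7w + 4)(y - 1)

Group as (7yw + 4y) + (-7w - 4) = y(7w + 4) - (7w + 4).
Both groups share the factor (7w + 4).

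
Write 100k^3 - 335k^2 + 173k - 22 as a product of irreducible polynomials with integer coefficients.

Trying the rational-root candidates, k = 11/4 is a root, so (4k - 11) divides it; the quotient is 25k^2 - 15k + 2.
The remaining quadratic factors as (5k - 1)(5k - 2).

(4k - 11)(5k - 1)(5k - 2)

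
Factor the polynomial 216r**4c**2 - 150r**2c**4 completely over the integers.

6c**2r**2(6r - 5c)(6r + 5c)

Factor out 6r**2c**2, leaving 36r**2 - 25c**2, which is a difference of two squares.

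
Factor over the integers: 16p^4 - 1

(2p + 1)(2p - 1)(4p^2 + 1)

Write as (4p^2)² − (1)², then factor 4p^2 - 1 once more.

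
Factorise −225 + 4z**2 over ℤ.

(2z + 15)(2z − 15)

Need a pair with product 4·(−225) = −900 and sum 0: that's −30 and 30.
Split the middle term: 4z**2 − 30z + 30z − 225 = 2z(2z − 15) + 15(2z − 15).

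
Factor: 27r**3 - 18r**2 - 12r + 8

(3r + 2)(3r - 2)**2

Group as (27r**3 - 12r) + (-18r**2 + 8) = 3r(9r**2 - 4) - 2(9r**2 - 4).
Both groups share the factor (9r**2 - 4).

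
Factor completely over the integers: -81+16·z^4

(2·z+3)·(2·z-3)·(4·z^2+9)

Write as (4·z^2)² − (9)², then factor 4·z^2-9 once more.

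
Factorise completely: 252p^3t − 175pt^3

7pt(6p + 5t)(6p − 5t)

Factor out 7pt, leaving 36p^2 − 25t^2, which is a difference of two squares.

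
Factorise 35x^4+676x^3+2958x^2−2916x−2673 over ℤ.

Testing divisors of the constant over divisors of the leading coefficient, x = −3/5 is a root, so (5x+3) divides it; the quotient is 7x^3+131x^2+513x−891.
Then x = 9/7 is a root, giving the factor (7x−9) and quotient x^2+20x+99.
The remaining quadratic factors as (x+9)(x+11).

(5x+3)(7x−9)(x+11)(x+9)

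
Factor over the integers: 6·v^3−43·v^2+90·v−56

(6·v−7)·(v−2)·(v−4)

By the rational root theorem, v = 7/6 is a root, so (6·v−7) is a factor; dividing leaves v^2−6·v+8.
The remaining quadratic factors as (v−2)(v−4).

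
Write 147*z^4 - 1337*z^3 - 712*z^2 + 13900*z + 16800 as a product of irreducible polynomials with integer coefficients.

(3*z - 14)*(7*z + 10)*(7*z + 15)*(z - 8)

Trying the rational-root candidates, z = 8 is a root, so (z - 8) divides it; the quotient is 147*z^3 - 161*z^2 - 2000*z - 2100.
Next, z = -15/7 is a root, so (7*z + 15) is a factor; dividing leaves 21*z^2 - 68*z - 140.
The remaining quadratic factors as (7*z + 10)(3*z - 14).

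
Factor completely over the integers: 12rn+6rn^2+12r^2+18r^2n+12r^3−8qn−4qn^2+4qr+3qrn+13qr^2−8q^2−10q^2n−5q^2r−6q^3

Group: 3q(−2q^2+qr−2qn+3r^2+3rn) + (4r+2n+4)(−2q^2+qr−2qn+3r^2+3rn); both groups contain (−2q^2+qr−2qn+3r^2+3rn), so (3q+4r+2n+4) is a factor with cofactor −2q^2+qr−2qn+3r^2+3rn.
The cofactor groups again: −2q^2+qr−2qn+3r^2+3rn = −q(2q−3r) + (−r−n)(2q−3r); both groups contain (2q−3r), giving −(q+r+n)(2q−3r).

−(3q+4r+2n+4)(2q−3r)(q+r+n)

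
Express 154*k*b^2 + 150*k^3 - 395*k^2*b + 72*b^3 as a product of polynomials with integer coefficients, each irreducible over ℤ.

(k - 2*b)*(10*k - 9*b)*(15*k + 4*b)

Group: 15*k*(10*k^2 - 29*k*b + 18*b^2) + 4*b*(10*k^2 - 29*k*b + 18*b^2); both groups contain (10*k^2 - 29*k*b + 18*b^2), so (15*k + 4*b) is a factor with cofactor 10*k^2 - 29*k*b + 18*b^2.
The cofactor groups again: 10*k^2 - 29*k*b + 18*b^2 = 10*k*(k - 2*b) - 9*b*(k - 2*b); both groups contain (k - 2*b), giving (10*k - 9*b)*(k - 2*b).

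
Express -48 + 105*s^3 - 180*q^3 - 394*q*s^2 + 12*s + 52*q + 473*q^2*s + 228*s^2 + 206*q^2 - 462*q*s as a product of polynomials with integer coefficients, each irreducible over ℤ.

-(4*q - 5*s + 2)*(5*q - 3*s - 6)*(9*q - 7*s - 4)

Group: 5*q*(-36*q^2 + 73*q*s - 2*q - 35*s^2 - 6*s + 8) + (-3*s - 6)*(-36*q^2 + 73*q*s - 2*q - 35*s^2 - 6*s + 8); both groups contain (-36*q^2 + 73*q*s - 2*q - 35*s^2 - 6*s + 8), so (5*q - 3*s - 6) is a factor with cofactor -36*q^2 + 73*q*s - 2*q - 35*s^2 - 6*s + 8.
The cofactor groups again: -36*q^2 + 73*q*s - 2*q - 35*s^2 - 6*s + 8 = -9*q*(4*q - 5*s + 2) + (7*s + 4)*(4*q - 5*s + 2); both groups contain (4*q - 5*s + 2), giving -(9*q - 7*s - 4)*(4*q - 5*s + 2).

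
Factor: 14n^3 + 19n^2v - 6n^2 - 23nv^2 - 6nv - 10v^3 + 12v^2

(14n + 5v - 6)(n + 2v)(n - v)

Group: n(14n^2 - 9nv - 6n - 5v^2 + 6v) + 2v(14n^2 - 9nv - 6n - 5v^2 + 6v); both groups contain (14n^2 - 9nv - 6n - 5v^2 + 6v), so (n + 2v) is a factor with cofactor 14n^2 - 9nv - 6n - 5v^2 + 6v.
The cofactor groups again: 14n^2 - 9nv - 6n - 5v^2 + 6v = n(14n + 5v - 6) - v(14n + 5v - 6); both groups contain (14n + 5v - 6), giving (n - v)(14n + 5v - 6).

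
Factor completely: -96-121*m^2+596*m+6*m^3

(6*m-1)*(m-12)*(m-8)

Among the possible rational roots, m = 1/6 is a root, so (6*m-1) is a factor; dividing leaves m^2-20*m+96.
The remaining quadratic factors as (m-8)(m-12).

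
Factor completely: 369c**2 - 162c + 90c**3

Pull out the common factor 9c, then factor the remaining trinomial.

9c(2c + 9)(5c - 2)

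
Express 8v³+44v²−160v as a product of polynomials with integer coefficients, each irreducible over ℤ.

Pull out the common factor 4v, then factor the remaining trinomial.

4v(2v−5)(v+8)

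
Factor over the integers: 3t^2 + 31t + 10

(3t + 1)(t + 10)

Need a pair with product 3·10 = 30 and sum 31: that's 1 and 30.
Split the middle term: 3t^2 + t + 30t + 10 = t(3t + 1) + 10(3t + 1).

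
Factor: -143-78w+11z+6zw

Group as (6zw+11z) + (-78w-143) = z(6w+11) - 13(6w+11).
Both groups share the factor (6w+11).

(6w+11)(z-13)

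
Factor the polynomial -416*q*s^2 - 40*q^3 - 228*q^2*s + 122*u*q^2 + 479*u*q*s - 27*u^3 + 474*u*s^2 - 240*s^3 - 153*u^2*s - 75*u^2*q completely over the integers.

-(3*u - 2*q - 5*s)*(9*u - 5*q - 6*s)*(u + 4*q + 8*s)

Group: 9*u*(-3*u^2 - 10*u*q - 19*u*s + 8*q^2 + 36*q*s + 40*s^2) + (-5*q - 6*s)*(-3*u^2 - 10*u*q - 19*u*s + 8*q^2 + 36*q*s + 40*s^2); both groups contain (-3*u^2 - 10*u*q - 19*u*s + 8*q^2 + 36*q*s + 40*s^2), so (9*u - 5*q - 6*s) is a factor with cofactor -3*u^2 - 10*u*q - 19*u*s + 8*q^2 + 36*q*s + 40*s^2.
The cofactor groups again: -3*u^2 - 10*u*q - 19*u*s + 8*q^2 + 36*q*s + 40*s^2 = -u*(3*u - 2*q - 5*s) + (-4*q - 8*s)*(3*u - 2*q - 5*s); both groups contain (3*u - 2*q - 5*s), giving -(u + 4*q + 8*s)*(3*u - 2*q - 5*s).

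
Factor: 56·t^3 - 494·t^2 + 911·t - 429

(2·t - 13)·(4·t - 3)·(7·t - 11)

Trying the rational-root candidates, t = 13/2 is a root, so (2·t - 13) is a factor; dividing leaves 28·t^2 - 65·t + 33.
The remaining quadratic factors as (7·t - 11)(4·t - 3).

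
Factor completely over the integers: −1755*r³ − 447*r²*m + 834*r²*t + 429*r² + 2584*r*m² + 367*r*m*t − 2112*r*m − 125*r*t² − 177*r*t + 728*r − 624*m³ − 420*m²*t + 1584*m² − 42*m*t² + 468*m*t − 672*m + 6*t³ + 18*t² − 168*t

Group: 9*r*(−195*r² + 232*r*m + 71*r*t − 104*r − 48*m² − 36*m*t + 96*m − 6*t² + 24*t) + (13*m − t − 7)*(−195*r² + 232*r*m + 71*r*t − 104*r − 48*m² − 36*m*t + 96*m − 6*t² + 24*t); both groups contain (−195*r² + 232*r*m + 71*r*t − 104*r − 48*m² − 36*m*t + 96*m − 6*t² + 24*t), so (9*r + 13*m − t − 7) is a factor with cofactor −195*r² + 232*r*m + 71*r*t − 104*r − 48*m² − 36*m*t + 96*m − 6*t² + 24*t.
The cofactor groups again: −195*r² + 232*r*m + 71*r*t − 104*r − 48*m² − 36*m*t + 96*m − 6*t² + 24*t = −15*r*(13*r − 12*m − 3*t) + (4*m + 2*t − 8)*(13*r − 12*m − 3*t); both groups contain (13*r − 12*m − 3*t), giving −(15*r − 4*m − 2*t + 8)*(13*r − 12*m − 3*t).

−(13*r − 12*m − 3*t)*(15*r − 4*m − 2*t + 8)*(9*r + 13*m − t − 7)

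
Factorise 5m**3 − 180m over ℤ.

Pull out the common factor 5m; m**2 − 36 is a difference of squares.

5m(m + 6)(m − 6)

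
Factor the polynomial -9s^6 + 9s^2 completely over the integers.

-9s^2(s + 1)(s - 1)(s^2 + 1)

Pull out the common factor 9s^2, leaving -s^4 + 1.
Recognize a difference of squares with the parts 1 and s^2.
-s^2 + 1 is again a difference of squares: (-s + 1)(s + 1).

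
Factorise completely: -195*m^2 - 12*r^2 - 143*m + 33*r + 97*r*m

-(3*r - 13*m)*(4*r - 15*m - 11)

Group: -3*r*(4*r - 15*m - 11) + 13*m*(4*r - 15*m - 11); both groups contain (4*r - 15*m - 11).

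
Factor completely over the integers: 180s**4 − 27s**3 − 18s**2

Pull out the common factor 9s**2, then factor the remaining trinomial.

9s**2(4s + 1)(5s − 2)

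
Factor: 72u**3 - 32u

Factor out 8u, leaving 9u**2 - 4, which is a difference of two squares.

8u(3u + 2)(3u - 2)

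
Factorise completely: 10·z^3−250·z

Factor out 10·z, leaving z^2−25, which is a difference of two squares.

10·z·(z+5)·(z−5)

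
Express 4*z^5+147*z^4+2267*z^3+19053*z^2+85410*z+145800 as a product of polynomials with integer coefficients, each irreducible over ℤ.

(4*z+15)*(z+10)*(z+12)*(z^2+11*z+81)

By the rational root theorem, z = -10 is a root, so (z+10) divides it; the quotient is 4*z^4+107*z^3+1197*z^2+7083*z+14580.
Continuing, z = -12 is a root, giving the factor (z+12) and quotient 4*z^3+59*z^2+489*z+1215.
Then z = -15/4 is a root, so (4*z+15) is a factor; dividing leaves z^2+11*z+81.
The quadratic z^2+11*z+81 has discriminant -203 < 0 and is irreducible over ℤ.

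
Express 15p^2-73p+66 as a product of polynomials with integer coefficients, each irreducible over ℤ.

Need a pair with product 15·66 = 990 and sum -73: that's -18 and -55.
Split the middle term: 15p^2-18p - 55p+66 = 3p(5p-6) - 11(5p-6).

(3p-11)(5p-6)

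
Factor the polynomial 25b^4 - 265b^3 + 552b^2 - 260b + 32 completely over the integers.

Among the possible rational roots, b = 1/5 is a root, giving the factor (5b - 1) and quotient 5b^3 - 52b^2 + 100b - 32.
Then b = 2 is a root, giving the factor (b - 2) and quotient 5b^2 - 42b + 16.
The remaining quadratic factors as (5b - 2)(b - 8).

(5b - 1)(5b - 2)(b - 2)(b - 8)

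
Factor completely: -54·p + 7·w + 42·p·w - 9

(6·p + 1)·(7·w - 9)

Group as (42·p·w - 54·p) + (7·w - 9) = 6·p·(7·w - 9) + (7·w - 9).
Both groups share the factor (7·w - 9).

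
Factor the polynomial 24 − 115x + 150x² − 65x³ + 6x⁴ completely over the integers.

(2x − 3)(3x − 1)(x − 1)(x − 8)

By the rational root theorem, x = 1/3 is a root, so (3x − 1) divides it; the quotient is 2x³ − 21x² + 43x − 24.
Continuing, x = 3/2 is a root, so (2x − 3) is a factor; dividing leaves x² − 9x + 8.
The remaining quadratic factors as (x − 1)(x − 8).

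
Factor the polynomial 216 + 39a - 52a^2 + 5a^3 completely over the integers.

Among the possible rational roots, a = 9 is a root, so (a - 9) divides it; the quotient is 5a^2 - 7a - 24.
The remaining quadratic factors as (5a + 8)(a - 3).

(5a + 8)(a - 3)(a - 9)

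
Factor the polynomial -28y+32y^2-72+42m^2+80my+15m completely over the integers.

(6m+8y+9)(7m+4y-8)

Group: 7m(6m+8y+9) + (4y-8)(6m+8y+9); both groups contain (6m+8y+9).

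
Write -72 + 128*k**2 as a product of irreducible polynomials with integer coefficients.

8*(4*k + 3)*(4*k - 3)

Every term has a factor of 8. Then 16*k**2 - 9 = (4*k)² − (3)².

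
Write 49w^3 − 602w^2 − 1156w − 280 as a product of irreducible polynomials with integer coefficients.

Trying the rational-root candidates, w = −10/7 is a root, so (7w + 10) is a factor; dividing leaves 7w^2 − 96w − 28.
The remaining quadratic factors as (7w + 2)(w − 14).

(7w + 10)(7w + 2)(w − 14)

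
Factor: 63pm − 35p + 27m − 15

Group as (63pm − 35p) + (27m − 15) = 7p(9m − 5) + 3(9m − 5).
Both groups share the factor (9m − 5).

(7p + 3)(9m − 5)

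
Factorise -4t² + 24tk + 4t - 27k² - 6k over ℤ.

-(2t - 3k)(2t - 9k - 2)

Group: -2t(2t - 9k - 2) + 3k(2t - 9k - 2); both groups contain (2t - 9k - 2).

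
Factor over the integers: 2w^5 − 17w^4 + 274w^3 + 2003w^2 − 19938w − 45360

(2w + 15)(w + 2)(w − 7)(w^2 − 11w + 216)

Trying the rational-root candidates, w = −15/2 is a root, giving the factor (2w + 15) and quotient w^4 − 16w^3 + 257w^2 − 926w − 3024.
Then w = −2 is a root, so (w + 2) is a factor; dividing leaves w^3 − 18w^2 + 293w − 1512.
Next, w = 7 is a root, giving the factor (w − 7) and quotient w^2 − 11w + 216.
The quadratic w^2 − 11w + 216 has discriminant −743 < 0 and is irreducible over ℤ.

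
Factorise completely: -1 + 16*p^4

(2*p + 1)*(2*p - 1)*(4*p^2 + 1)

Difference of squares twice: with A = 2*p and B = 1, A⁴ − B⁴ = (A² − B²)(A² + B²), and A² − B² factors again.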